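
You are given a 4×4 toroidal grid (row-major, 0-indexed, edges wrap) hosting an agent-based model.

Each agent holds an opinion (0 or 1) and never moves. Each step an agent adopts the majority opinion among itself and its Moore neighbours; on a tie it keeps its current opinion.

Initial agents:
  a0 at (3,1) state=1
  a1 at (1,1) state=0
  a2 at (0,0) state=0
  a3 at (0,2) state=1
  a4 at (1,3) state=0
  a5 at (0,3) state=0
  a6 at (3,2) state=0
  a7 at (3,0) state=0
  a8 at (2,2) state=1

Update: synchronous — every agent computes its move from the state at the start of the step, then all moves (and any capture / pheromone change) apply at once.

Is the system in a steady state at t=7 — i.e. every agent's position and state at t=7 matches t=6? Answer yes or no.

yes

t=1: a0@(3,1):1 a1@(1,1):0 a2@(0,0):0 a3@(0,2):0 a4@(1,3):0 a5@(0,3):0 a6@(3,2):1 a7@(3,0):0 a8@(2,2):0
t=2: a0@(3,1):0 a1@(1,1):0 a2@(0,0):0 a3@(0,2):0 a4@(1,3):0 a5@(0,3):0 a6@(3,2):0 a7@(3,0):0 a8@(2,2):0
t=3: (unchanged — steady state)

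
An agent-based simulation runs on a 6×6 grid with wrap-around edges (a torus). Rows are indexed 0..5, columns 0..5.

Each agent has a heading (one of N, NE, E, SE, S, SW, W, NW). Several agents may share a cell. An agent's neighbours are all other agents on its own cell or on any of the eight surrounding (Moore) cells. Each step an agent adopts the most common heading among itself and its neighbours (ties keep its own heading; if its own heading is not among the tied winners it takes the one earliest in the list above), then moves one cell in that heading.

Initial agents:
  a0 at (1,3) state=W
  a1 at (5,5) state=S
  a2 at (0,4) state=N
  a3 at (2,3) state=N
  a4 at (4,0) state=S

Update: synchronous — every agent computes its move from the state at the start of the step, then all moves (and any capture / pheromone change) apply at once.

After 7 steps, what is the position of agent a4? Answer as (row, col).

(5, 0)

t=1: a0@(0,3):N a1@(0,5):S a2@(5,4):N a3@(1,3):N a4@(5,0):S
t=2: a0@(5,3):N a1@(1,5):S a2@(4,4):N a3@(0,3):N a4@(0,0):S
t=3: a0@(4,3):N a1@(2,5):S a2@(3,4):N a3@(5,3):N a4@(1,0):S
t=4: a0@(3,3):N a1@(3,5):S a2@(2,4):N a3@(4,3):N a4@(2,0):S
t=5: a0@(2,3):N a1@(4,5):S a2@(1,4):N a3@(3,3):N a4@(3,0):S
t=6: a0@(1,3):N a1@(5,5):S a2@(0,4):N a3@(2,3):N a4@(4,0):S
t=7: a0@(0,3):N a1@(0,5):S a2@(5,4):N a3@(1,3):N a4@(5,0):S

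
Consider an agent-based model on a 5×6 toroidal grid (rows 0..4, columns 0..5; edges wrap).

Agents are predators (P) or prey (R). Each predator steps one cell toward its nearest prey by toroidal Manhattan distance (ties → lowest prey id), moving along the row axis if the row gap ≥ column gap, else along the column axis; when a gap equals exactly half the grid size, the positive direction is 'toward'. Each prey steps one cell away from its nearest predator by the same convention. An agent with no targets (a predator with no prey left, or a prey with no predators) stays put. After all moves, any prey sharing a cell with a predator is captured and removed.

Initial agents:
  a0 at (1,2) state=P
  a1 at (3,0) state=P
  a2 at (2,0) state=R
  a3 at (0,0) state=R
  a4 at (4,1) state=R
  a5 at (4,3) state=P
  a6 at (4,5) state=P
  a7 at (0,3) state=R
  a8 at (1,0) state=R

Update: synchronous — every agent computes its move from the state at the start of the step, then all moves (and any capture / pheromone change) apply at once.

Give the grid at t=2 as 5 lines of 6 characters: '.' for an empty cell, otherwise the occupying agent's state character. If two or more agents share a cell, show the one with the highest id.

RP....
P..P.P
...R.R
......
......

t=1: a0@(0,2):P a1@(2,0):P a2@(1,0):R a3@(1,0):R a4@(0,1):R a5@(0,3):P a6@(0,5):P a7@(1,3):R a8@(1,5):R
t=2: a0@(0,1):P a1@(1,0):P a2@(0,0):R a3@(0,0):R a4@(0,0):R a5@(1,3):P a6@(1,5):P a7@(2,3):R a8@(2,5):R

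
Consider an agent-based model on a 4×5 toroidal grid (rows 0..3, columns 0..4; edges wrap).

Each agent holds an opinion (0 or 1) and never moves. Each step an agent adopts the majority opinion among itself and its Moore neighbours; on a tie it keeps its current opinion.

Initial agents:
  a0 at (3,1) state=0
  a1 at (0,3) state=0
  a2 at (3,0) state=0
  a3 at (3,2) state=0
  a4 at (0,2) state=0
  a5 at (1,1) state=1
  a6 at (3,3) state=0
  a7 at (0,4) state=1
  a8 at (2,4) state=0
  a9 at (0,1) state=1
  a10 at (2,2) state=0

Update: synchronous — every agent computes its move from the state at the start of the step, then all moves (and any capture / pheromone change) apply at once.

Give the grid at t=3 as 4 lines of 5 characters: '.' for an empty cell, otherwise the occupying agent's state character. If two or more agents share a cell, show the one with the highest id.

.0000
.0...
..0.0
0000.

t=1: a0@(3,1):0 a1@(0,3):0 a2@(3,0):0 a3@(3,2):0 a4@(0,2):0 a5@(1,1):1 a6@(3,3):0 a7@(0,4):0 a8@(2,4):0 a9@(0,1):0 a10@(2,2):0
t=2: a0@(3,1):0 a1@(0,3):0 a2@(3,0):0 a3@(3,2):0 a4@(0,2):0 a5@(1,1):0 a6@(3,3):0 a7@(0,4):0 a8@(2,4):0 a9@(0,1):0 a10@(2,2):0
t=3: (unchanged — steady state)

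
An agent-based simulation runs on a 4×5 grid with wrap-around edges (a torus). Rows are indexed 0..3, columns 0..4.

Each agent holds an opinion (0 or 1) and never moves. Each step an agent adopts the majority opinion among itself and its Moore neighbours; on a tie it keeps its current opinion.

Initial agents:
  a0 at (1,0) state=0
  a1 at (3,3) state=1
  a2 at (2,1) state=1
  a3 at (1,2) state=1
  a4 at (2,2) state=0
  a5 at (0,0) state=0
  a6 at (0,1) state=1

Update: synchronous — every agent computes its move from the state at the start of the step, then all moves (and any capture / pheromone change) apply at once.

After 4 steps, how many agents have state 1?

5

t=1: a0@(1,0):0 a1@(3,3):1 a2@(2,1):1 a3@(1,2):1 a4@(2,2):1 a5@(0,0):0 a6@(0,1):1
t=2: (unchanged — steady state)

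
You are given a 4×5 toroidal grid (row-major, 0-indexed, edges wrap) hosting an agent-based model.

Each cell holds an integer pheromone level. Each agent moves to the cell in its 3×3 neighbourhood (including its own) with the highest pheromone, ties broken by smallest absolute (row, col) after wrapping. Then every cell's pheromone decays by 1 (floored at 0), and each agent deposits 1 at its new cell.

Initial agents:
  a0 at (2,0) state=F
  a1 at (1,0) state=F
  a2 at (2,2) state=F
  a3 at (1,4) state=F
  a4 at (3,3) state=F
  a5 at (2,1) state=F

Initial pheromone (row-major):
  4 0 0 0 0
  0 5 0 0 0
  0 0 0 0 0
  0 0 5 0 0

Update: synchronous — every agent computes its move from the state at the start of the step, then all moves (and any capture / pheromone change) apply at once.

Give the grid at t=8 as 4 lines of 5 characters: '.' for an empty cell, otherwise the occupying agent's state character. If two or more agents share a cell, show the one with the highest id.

.....
.F...
.....
..F..

t=1: a0@(1,1) a1@(1,1) a2@(1,1) a3@(0,0) a4@(3,2) a5@(1,1) | pheromone: 4 0 0 0 0 / 0 8 0 0 0 / 0 0 0 0 0 / 0 0 5 0 0
t=2: a0@(1,1) a1@(1,1) a2@(1,1) a3@(1,1) a4@(3,2) a5@(1,1) | pheromone: 3 0 0 0 0 / 0 12 0 0 0 / 0 0 0 0 0 / 0 0 5 0 0
t=3: a0@(1,1) a1@(1,1) a2@(1,1) a3@(1,1) a4@(3,2) a5@(1,1) | pheromone: 2 0 0 0 0 / 0 16 0 0 0 / 0 0 0 0 0 / 0 0 5 0 0
t=4: a0@(1,1) a1@(1,1) a2@(1,1) a3@(1,1) a4@(3,2) a5@(1,1) | pheromone: 1 0 0 0 0 / 0 20 0 0 0 / 0 0 0 0 0 / 0 0 5 0 0
t=5: a0@(1,1) a1@(1,1) a2@(1,1) a3@(1,1) a4@(3,2) a5@(1,1) | pheromone: 0 0 0 0 0 / 0 24 0 0 0 / 0 0 0 0 0 / 0 0 5 0 0
t=6: a0@(1,1) a1@(1,1) a2@(1,1) a3@(1,1) a4@(3,2) a5@(1,1) | pheromone: 0 0 0 0 0 / 0 28 0 0 0 / 0 0 0 0 0 / 0 0 5 0 0
t=7: a0@(1,1) a1@(1,1) a2@(1,1) a3@(1,1) a4@(3,2) a5@(1,1) | pheromone: 0 0 0 0 0 / 0 32 0 0 0 / 0 0 0 0 0 / 0 0 5 0 0
t=8: a0@(1,1) a1@(1,1) a2@(1,1) a3@(1,1) a4@(3,2) a5@(1,1) | pheromone: 0 0 0 0 0 / 0 36 0 0 0 / 0 0 0 0 0 / 0 0 5 0 0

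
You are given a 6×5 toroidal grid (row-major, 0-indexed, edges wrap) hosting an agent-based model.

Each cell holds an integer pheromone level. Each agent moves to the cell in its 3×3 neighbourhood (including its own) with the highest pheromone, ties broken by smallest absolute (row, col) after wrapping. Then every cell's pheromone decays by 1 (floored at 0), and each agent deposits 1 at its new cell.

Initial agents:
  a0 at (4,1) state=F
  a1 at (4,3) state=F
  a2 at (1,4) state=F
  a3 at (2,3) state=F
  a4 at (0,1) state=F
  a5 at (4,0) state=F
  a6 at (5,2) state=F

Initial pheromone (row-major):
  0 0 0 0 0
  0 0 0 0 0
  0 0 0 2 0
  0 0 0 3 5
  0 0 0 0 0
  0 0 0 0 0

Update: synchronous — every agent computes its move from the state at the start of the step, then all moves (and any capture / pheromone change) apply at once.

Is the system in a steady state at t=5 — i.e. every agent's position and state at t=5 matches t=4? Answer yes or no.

yes

t=1: a0@(3,0) a1@(3,4) a2@(2,3) a3@(3,4) a4@(0,0) a5@(3,4) a6@(0,1) | pheromone: 1 1 0 0 0 / 0 0 0 0 0 / 0 0 0 2 0 / 1 0 0 2 7 / 0 0 0 0 0 / 0 0 0 0 0
t=2: a0@(3,4) a1@(3,4) a2@(3,4) a3@(3,4) a4@(0,0) a5@(3,4) a6@(0,0) | pheromone: 2 0 0 0 0 / 0 0 0 0 0 / 0 0 0 1 0 / 0 0 0 1 11 / 0 0 0 0 0 / 0 0 0 0 0
t=3: a0@(3,4) a1@(3,4) a2@(3,4) a3@(3,4) a4@(0,0) a5@(3,4) a6@(0,0) | pheromone: 3 0 0 0 0 / 0 0 0 0 0 / 0 0 0 0 0 / 0 0 0 0 15 / 0 0 0 0 0 / 0 0 0 0 0
t=4: a0@(3,4) a1@(3,4) a2@(3,4) a3@(3,4) a4@(0,0) a5@(3,4) a6@(0,0) | pheromone: 4 0 0 0 0 / 0 0 0 0 0 / 0 0 0 0 0 / 0 0 0 0 19 / 0 0 0 0 0 / 0 0 0 0 0
t=5: a0@(3,4) a1@(3,4) a2@(3,4) a3@(3,4) a4@(0,0) a5@(3,4) a6@(0,0) | pheromone: 5 0 0 0 0 / 0 0 0 0 0 / 0 0 0 0 0 / 0 0 0 0 23 / 0 0 0 0 0 / 0 0 0 0 0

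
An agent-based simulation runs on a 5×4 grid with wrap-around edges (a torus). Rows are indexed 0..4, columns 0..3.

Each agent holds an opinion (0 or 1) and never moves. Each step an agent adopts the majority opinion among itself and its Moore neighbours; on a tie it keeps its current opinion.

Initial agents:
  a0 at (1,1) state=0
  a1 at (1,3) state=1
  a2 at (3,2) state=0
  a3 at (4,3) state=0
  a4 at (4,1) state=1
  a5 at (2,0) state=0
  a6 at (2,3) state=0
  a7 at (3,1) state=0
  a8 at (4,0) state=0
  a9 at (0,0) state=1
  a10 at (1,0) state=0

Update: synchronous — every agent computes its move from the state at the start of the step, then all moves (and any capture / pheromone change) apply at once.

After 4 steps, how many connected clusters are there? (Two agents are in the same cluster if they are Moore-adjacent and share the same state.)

t=1: a0@(1,1):0 a1@(1,3):0 a2@(3,2):0 a3@(4,3):0 a4@(4,1):0 a5@(2,0):0 a6@(2,3):0 a7@(3,1):0 a8@(4,0):0 a9@(0,0):0 a10@(1,0):0
t=2: (unchanged — steady state)

1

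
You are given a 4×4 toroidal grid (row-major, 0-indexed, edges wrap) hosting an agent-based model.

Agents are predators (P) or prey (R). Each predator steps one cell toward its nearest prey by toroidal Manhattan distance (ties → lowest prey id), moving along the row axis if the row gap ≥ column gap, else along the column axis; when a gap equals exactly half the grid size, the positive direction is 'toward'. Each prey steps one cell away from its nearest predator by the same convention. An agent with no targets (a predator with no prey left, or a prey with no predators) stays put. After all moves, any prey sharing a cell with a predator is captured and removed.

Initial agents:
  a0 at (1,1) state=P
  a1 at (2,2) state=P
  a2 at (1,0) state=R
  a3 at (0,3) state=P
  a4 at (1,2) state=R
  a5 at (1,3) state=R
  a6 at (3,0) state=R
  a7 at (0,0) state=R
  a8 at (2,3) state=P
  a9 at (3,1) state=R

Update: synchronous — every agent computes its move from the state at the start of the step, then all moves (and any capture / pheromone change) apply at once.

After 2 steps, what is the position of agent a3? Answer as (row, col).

(2, 3)

t=1: a0@(1,0):P a1@(1,2):P a3@(1,3):P a5@(2,3):R a6@(2,0):R a7@(0,1):R a8@(1,3):P a9@(2,1):R
t=2: a0@(2,0):P a1@(2,2):P a3@(2,3):P a5@(3,3):R a6@(3,0):R a7@(3,1):R a8@(2,3):P a9@(3,1):R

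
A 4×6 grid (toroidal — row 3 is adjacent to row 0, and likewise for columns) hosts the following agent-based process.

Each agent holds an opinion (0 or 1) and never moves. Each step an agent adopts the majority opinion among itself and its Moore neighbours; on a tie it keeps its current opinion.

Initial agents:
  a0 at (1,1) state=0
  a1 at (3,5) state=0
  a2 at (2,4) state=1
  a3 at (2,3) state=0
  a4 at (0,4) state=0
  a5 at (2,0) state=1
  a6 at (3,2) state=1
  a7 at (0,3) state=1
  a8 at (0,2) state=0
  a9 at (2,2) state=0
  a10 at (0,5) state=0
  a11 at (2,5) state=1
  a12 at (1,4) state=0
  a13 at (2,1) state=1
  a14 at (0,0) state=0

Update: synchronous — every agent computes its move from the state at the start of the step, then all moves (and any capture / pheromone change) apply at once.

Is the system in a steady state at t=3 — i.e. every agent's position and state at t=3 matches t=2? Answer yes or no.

no

t=1: a0@(1,1):0 a1@(3,5):0 a2@(2,4):0 a3@(2,3):0 a4@(0,4):0 a5@(2,0):1 a6@(3,2):1 a7@(0,3):0 a8@(0,2):0 a9@(2,2):0 a10@(0,5):0 a11@(2,5):1 a12@(1,4):0 a13@(2,1):1 a14@(0,0):0
t=2: a0@(1,1):0 a1@(3,5):0 a2@(2,4):0 a3@(2,3):0 a4@(0,4):0 a5@(2,0):1 a6@(3,2):0 a7@(0,3):0 a8@(0,2):0 a9@(2,2):0 a10@(0,5):0 a11@(2,5):0 a12@(1,4):0 a13@(2,1):1 a14@(0,0):0
t=3: a0@(1,1):0 a1@(3,5):0 a2@(2,4):0 a3@(2,3):0 a4@(0,4):0 a5@(2,0):0 a6@(3,2):0 a7@(0,3):0 a8@(0,2):0 a9@(2,2):0 a10@(0,5):0 a11@(2,5):0 a12@(1,4):0 a13@(2,1):0 a14@(0,0):0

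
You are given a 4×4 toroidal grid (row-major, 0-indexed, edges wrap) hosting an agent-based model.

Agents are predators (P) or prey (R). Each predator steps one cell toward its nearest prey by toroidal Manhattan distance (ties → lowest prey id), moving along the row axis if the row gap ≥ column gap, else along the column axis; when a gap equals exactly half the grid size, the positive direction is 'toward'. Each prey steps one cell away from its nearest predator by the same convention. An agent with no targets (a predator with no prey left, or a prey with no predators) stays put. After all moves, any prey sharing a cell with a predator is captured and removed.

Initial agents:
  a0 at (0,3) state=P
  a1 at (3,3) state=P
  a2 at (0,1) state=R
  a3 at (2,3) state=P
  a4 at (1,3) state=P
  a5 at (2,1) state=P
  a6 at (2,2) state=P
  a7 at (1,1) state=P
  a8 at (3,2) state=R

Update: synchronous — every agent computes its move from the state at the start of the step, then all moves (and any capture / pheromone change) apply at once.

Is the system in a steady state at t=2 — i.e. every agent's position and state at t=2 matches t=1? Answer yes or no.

yes

t=1: a0@(0,0):P a1@(3,2):P a3@(3,3):P a4@(1,0):P a5@(3,1):P a6@(3,2):P a7@(0,1):P
t=2: (unchanged — steady state)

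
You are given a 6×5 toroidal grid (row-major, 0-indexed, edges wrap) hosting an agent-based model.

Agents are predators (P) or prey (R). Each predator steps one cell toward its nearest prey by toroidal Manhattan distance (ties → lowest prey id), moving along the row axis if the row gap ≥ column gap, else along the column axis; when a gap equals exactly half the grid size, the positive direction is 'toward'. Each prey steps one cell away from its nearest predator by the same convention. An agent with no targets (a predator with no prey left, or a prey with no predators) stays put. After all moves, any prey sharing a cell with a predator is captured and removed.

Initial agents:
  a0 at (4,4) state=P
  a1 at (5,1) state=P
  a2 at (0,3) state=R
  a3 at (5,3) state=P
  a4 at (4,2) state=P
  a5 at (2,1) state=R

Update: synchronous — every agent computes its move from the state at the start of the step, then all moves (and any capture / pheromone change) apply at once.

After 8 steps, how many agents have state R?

t=1: a0@(5,4):P a1@(5,2):P a2@(1,3):R a3@(0,3):P a4@(5,2):P a5@(1,1):R
t=2: a0@(0,4):P a1@(0,2):P a2@(2,3):R a3@(1,3):P a4@(0,2):P a5@(2,1):R
t=3: a0@(1,4):P a1@(1,2):P a2@(3,3):R a3@(2,3):P a4@(1,2):P a5@(3,1):R
t=4: a0@(2,4):P a1@(2,2):P a2@(4,3):R a3@(3,3):P a4@(2,2):P a5@(4,1):R
t=5: a0@(3,4):P a1@(3,2):P a2@(5,3):R a3@(4,3):P a4@(3,2):P a5@(5,1):R
t=6: a0@(4,4):P a1@(4,2):P a2@(0,3):R a3@(5,3):P a4@(4,2):P a5@(0,1):R
t=7: a0@(5,4):P a1@(5,2):P a2@(1,3):R a3@(0,3):P a4@(5,2):P a5@(1,1):R
t=8: a0@(0,4):P a1@(0,2):P a2@(2,3):R a3@(1,3):P a4@(0,2):P a5@(2,1):R

2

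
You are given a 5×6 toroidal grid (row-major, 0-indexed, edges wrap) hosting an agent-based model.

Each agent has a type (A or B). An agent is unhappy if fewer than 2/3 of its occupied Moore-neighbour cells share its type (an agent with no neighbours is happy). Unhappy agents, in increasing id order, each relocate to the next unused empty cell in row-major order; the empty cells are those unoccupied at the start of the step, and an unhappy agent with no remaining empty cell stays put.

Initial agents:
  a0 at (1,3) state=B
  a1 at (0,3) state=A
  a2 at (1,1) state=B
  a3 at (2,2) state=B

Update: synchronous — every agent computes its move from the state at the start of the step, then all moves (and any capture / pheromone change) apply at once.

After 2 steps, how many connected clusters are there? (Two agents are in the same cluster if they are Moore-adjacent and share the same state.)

2

t=1: a0@(0,0):B a1@(0,1):A a2@(1,1):B a3@(2,2):B
t=2: a0@(0,2):B a1@(0,3):A a2@(1,1):B a3@(2,2):B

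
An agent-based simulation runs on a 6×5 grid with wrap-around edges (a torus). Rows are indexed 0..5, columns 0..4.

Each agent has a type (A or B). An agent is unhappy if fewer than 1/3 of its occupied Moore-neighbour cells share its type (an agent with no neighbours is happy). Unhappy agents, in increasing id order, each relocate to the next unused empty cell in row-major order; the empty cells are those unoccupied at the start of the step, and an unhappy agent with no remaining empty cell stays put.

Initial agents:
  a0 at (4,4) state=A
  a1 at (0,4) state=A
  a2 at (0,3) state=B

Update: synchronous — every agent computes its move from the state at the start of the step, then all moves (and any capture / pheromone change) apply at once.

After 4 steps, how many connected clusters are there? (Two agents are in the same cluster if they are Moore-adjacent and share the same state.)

3

t=1: a0@(4,4):A a1@(0,0):A a2@(0,1):B
t=2: a0@(4,4):A a1@(0,2):A a2@(0,3):B
t=3: a0@(4,4):A a1@(0,0):A a2@(0,1):B
t=4: a0@(4,4):A a1@(0,2):A a2@(0,3):B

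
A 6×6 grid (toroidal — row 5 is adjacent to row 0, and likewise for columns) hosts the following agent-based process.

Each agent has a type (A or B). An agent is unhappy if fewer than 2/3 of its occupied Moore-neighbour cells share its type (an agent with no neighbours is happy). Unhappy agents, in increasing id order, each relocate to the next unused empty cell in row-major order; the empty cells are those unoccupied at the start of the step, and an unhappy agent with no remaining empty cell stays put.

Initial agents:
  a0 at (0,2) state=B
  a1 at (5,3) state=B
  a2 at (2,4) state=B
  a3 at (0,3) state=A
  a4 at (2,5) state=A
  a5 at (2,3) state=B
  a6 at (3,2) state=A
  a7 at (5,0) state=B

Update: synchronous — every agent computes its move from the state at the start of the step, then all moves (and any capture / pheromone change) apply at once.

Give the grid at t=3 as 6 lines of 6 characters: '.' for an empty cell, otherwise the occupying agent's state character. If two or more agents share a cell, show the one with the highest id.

AABBBA
...B..
......
......
......
B.....

t=1: a0@(0,0):B a1@(0,1):B a2@(0,4):B a3@(0,5):A a4@(1,0):A a5@(1,1):B a6@(1,2):A a7@(5,0):B
t=2: a0@(0,2):B a1@(0,3):B a2@(1,3):B a3@(1,4):A a4@(1,5):A a5@(2,0):B a6@(2,1):A a7@(5,0):B
t=3: a0@(0,2):B a1@(0,3):B a2@(1,3):B a3@(0,0):A a4@(0,1):A a5@(0,4):B a6@(0,5):A a7@(5,0):B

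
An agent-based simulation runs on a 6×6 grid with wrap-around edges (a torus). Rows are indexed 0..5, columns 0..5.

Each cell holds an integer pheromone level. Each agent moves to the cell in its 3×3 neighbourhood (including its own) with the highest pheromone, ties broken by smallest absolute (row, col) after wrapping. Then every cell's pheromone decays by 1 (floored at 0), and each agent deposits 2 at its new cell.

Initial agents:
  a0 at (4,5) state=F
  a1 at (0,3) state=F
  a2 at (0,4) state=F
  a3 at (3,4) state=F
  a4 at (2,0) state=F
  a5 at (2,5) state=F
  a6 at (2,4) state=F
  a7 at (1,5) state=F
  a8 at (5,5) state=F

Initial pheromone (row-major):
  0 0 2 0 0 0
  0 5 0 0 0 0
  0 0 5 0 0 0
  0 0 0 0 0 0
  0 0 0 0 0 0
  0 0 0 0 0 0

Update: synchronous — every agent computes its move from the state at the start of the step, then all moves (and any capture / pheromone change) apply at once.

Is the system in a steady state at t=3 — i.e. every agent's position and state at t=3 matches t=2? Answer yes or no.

t=1: a0@(3,0) a1@(0,2) a2@(0,3) a3@(2,3) a4@(1,1) a5@(1,0) a6@(1,3) a7@(0,0) a8@(0,0) | pheromone: 4 0 3 2 0 0 / 2 6 0 2 0 0 / 0 0 4 2 0 0 / 2 0 0 0 0 0 / 0 0 0 0 0 0 / 0 0 0 0 0 0
t=2: a0@(3,0) a1@(1,1) a2@(0,2) a3@(2,2) a4@(1,1) a5@(1,1) a6@(2,2) a7@(1,1) a8@(1,1) | pheromone: 3 0 4 1 0 0 / 1 15 0 1 0 0 / 0 0 7 1 0 0 / 3 0 0 0 0 0 / 0 0 0 0 0 0 / 0 0 0 0 0 0
t=3: a0@(3,0) a1@(1,1) a2@(1,1) a3@(1,1) a4@(1,1) a5@(1,1) a6@(1,1) a7@(1,1) a8@(1,1) | pheromone: 2 0 3 0 0 0 / 0 30 0 0 0 0 / 0 0 6 0 0 0 / 4 0 0 0 0 0 / 0 0 0 0 0 0 / 0 0 0 0 0 0

no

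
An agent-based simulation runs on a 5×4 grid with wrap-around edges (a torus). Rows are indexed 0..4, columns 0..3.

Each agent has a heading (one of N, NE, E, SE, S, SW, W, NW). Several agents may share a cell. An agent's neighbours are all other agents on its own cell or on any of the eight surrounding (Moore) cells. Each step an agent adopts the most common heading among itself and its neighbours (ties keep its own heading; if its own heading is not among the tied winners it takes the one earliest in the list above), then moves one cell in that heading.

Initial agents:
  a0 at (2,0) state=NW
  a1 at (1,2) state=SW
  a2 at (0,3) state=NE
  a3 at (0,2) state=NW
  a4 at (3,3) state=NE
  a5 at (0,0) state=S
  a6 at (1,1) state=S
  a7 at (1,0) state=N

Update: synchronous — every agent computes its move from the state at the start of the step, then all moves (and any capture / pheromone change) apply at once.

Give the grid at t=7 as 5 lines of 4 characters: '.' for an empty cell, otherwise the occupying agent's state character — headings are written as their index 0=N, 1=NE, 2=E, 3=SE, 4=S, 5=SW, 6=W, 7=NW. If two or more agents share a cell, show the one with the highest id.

t=1: a0@(1,3):NW a1@(2,1):SW a2@(4,0):NE a3@(4,1):NW a4@(2,0):NE a5@(1,0):S a6@(2,1):S a7@(2,0):S
t=2: a0@(2,3):S a1@(3,1):S a2@(3,1):NE a3@(3,0):NW a4@(3,0):S a5@(2,0):S a6@(3,1):S a7@(3,0):S
t=3: a0@(3,3):S a1@(4,1):S a2@(4,1):S a3@(4,0):S a4@(4,0):S a5@(3,0):S a6@(4,1):S a7@(4,0):S
t=4: a0@(4,3):S a1@(0,1):S a2@(0,1):S a3@(0,0):S a4@(0,0):S a5@(4,0):S a6@(0,1):S a7@(0,0):S
t=5: a0@(0,3):S a1@(1,1):S a2@(1,1):S a3@(1,0):S a4@(1,0):S a5@(0,0):S a6@(1,1):S a7@(1,0):S
t=6: a0@(1,3):S a1@(2,1):S a2@(2,1):S a3@(2,0):S a4@(2,0):S a5@(1,0):S a6@(2,1):S a7@(2,0):S
t=7: a0@(2,3):S a1@(3,1):S a2@(3,1):S a3@(3,0):S a4@(3,0):S a5@(2,0):S a6@(3,1):S a7@(3,0):S

....
....
4..4
44..
....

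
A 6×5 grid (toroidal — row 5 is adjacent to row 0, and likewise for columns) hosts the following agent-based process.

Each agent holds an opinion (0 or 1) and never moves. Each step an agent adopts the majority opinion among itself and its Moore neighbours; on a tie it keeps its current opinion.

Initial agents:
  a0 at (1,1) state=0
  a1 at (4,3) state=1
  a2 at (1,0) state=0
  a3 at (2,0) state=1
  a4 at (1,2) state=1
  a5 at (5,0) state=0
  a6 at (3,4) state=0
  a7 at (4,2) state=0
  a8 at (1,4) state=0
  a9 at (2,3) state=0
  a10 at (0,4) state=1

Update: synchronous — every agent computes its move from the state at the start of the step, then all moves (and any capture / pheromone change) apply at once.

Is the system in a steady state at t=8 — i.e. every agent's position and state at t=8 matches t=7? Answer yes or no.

t=1: a0@(1,1):0 a1@(4,3):0 a2@(1,0):0 a3@(2,0):0 a4@(1,2):0 a5@(5,0):0 a6@(3,4):0 a7@(4,2):0 a8@(1,4):0 a9@(2,3):0 a10@(0,4):0
t=2: (unchanged — steady state)

yes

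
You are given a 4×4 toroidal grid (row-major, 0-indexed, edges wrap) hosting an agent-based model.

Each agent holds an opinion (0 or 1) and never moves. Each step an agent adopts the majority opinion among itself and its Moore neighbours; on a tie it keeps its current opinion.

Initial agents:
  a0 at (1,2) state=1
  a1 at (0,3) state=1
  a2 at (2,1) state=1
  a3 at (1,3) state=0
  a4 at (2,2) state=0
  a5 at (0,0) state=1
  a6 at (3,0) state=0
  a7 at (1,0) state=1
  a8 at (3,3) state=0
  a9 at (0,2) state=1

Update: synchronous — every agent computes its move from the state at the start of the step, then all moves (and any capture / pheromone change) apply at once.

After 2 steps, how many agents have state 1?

10

t=1: a0@(1,2):1 a1@(0,3):1 a2@(2,1):1 a3@(1,3):1 a4@(2,2):0 a5@(0,0):1 a6@(3,0):1 a7@(1,0):1 a8@(3,3):0 a9@(0,2):1
t=2: a0@(1,2):1 a1@(0,3):1 a2@(2,1):1 a3@(1,3):1 a4@(2,2):1 a5@(0,0):1 a6@(3,0):1 a7@(1,0):1 a8@(3,3):1 a9@(0,2):1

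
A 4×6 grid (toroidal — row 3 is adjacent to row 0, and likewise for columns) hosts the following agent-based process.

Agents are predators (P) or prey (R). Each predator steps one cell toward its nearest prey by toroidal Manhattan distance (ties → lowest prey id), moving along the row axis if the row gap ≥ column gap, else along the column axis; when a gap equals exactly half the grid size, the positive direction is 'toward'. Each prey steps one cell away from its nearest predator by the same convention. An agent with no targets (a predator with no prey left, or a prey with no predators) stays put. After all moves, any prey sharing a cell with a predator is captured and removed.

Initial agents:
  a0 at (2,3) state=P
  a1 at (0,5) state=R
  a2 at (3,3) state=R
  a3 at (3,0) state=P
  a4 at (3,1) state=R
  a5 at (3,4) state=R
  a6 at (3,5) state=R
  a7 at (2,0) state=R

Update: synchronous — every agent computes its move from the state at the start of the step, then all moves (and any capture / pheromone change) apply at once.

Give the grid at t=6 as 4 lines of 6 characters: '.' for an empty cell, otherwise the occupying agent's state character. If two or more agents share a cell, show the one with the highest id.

t=1: a0@(3,3):P a1@(1,5):R a2@(0,3):R a3@(3,1):P a4@(3,2):R a5@(0,4):R a6@(3,4):R a7@(1,0):R
t=2: a0@(0,3):P a1@(0,5):R a2@(1,3):R a3@(3,2):P a4@(3,1):R a5@(1,4):R a6@(3,5):R a7@(0,0):R
t=3: a0@(1,3):P a1@(0,0):R a2@(2,3):R a3@(3,1):P a4@(3,0):R a5@(2,4):R a6@(3,0):R a7@(0,5):R
t=4: a0@(2,3):P a1@(1,0):R a2@(3,3):R a3@(3,0):P a4@(3,5):R a5@(3,4):R a6@(3,5):R a7@(0,0):R
t=5: a0@(3,3):P a1@(0,0):R a2@(0,3):R a3@(3,5):P a4@(3,4):R a5@(0,4):R a6@(3,4):R a7@(1,0):R
t=6: a0@(0,3):P a1@(1,0):R a2@(1,3):R a3@(3,4):P a4@(3,5):R a5@(1,4):R a6@(3,5):R a7@(0,0):R

R..P..
R..RR.
......
....PR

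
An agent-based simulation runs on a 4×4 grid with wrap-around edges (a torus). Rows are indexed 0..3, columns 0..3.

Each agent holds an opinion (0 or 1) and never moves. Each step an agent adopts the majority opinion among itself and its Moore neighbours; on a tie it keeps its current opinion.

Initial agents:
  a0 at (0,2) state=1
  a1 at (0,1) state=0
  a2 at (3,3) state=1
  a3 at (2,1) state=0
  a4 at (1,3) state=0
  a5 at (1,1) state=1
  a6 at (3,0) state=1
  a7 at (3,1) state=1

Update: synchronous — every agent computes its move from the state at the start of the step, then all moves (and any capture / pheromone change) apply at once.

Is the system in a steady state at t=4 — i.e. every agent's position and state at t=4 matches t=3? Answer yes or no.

t=1: a0@(0,2):1 a1@(0,1):1 a2@(3,3):1 a3@(2,1):1 a4@(1,3):0 a5@(1,1):1 a6@(3,0):1 a7@(3,1):1
t=2: (unchanged — steady state)

yes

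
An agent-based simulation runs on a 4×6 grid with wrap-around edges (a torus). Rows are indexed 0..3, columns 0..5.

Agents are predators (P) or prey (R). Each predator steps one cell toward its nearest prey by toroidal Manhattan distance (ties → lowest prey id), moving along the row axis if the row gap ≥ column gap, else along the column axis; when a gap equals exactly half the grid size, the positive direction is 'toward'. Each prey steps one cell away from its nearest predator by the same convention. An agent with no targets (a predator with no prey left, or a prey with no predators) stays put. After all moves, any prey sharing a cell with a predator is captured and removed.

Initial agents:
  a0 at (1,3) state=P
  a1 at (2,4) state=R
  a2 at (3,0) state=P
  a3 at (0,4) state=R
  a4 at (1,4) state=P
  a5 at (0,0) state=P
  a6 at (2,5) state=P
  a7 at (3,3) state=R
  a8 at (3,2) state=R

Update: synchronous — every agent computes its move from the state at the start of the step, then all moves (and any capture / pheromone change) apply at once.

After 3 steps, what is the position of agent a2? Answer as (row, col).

t=1: a0@(2,3):P a1@(3,4):R a2@(3,1):P a3@(3,4):R a4@(2,4):P a5@(0,5):P a6@(2,4):P a8@(3,3):R
t=2: a0@(3,3):P a1@(0,4):R a2@(3,2):P a3@(0,4):R a4@(3,4):P a5@(3,5):P a6@(3,4):P a8@(0,3):R
t=3: a0@(0,3):P a1@(1,4):R a2@(0,2):P a3@(1,4):R a4@(0,4):P a5@(0,5):P a6@(0,4):P a8@(1,3):R

(0, 2)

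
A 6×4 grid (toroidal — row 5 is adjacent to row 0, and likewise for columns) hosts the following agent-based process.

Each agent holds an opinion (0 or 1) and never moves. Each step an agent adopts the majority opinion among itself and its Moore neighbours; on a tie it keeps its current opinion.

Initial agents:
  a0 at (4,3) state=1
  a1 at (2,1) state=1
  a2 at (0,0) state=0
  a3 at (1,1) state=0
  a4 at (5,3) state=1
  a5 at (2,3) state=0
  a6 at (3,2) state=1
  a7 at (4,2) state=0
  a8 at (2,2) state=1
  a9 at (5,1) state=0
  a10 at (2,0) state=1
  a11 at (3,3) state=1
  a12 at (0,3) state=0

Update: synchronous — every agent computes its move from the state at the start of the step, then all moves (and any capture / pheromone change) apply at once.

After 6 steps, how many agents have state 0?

t=1: a0@(4,3):1 a1@(2,1):1 a2@(0,0):0 a3@(1,1):1 a4@(5,3):0 a5@(2,3):1 a6@(3,2):1 a7@(4,2):1 a8@(2,2):1 a9@(5,1):0 a10@(2,0):1 a11@(3,3):1 a12@(0,3):0
t=2: (unchanged — steady state)

4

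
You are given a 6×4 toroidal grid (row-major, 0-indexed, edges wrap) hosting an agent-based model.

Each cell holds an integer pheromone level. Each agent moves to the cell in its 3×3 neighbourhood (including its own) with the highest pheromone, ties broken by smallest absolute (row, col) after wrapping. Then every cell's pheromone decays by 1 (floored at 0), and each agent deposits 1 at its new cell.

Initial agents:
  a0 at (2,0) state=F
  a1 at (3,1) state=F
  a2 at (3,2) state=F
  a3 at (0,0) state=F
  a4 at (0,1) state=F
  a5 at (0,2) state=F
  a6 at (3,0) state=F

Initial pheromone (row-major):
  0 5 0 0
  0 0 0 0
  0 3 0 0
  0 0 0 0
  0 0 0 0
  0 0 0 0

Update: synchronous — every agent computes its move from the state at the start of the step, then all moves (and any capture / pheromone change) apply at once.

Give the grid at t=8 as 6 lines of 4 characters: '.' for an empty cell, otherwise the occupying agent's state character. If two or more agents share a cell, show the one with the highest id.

.F..
....
.F..
....
....
....

t=1: a0@(2,1) a1@(2,1) a2@(2,1) a3@(0,1) a4@(0,1) a5@(0,1) a6@(2,1) | pheromone: 0 7 0 0 / 0 0 0 0 / 0 6 0 0 / 0 0 0 0 / 0 0 0 0 / 0 0 0 0
t=2: a0@(2,1) a1@(2,1) a2@(2,1) a3@(0,1) a4@(0,1) a5@(0,1) a6@(2,1) | pheromone: 0 9 0 0 / 0 0 0 0 / 0 9 0 0 / 0 0 0 0 / 0 0 0 0 / 0 0 0 0
t=3: a0@(2,1) a1@(2,1) a2@(2,1) a3@(0,1) a4@(0,1) a5@(0,1) a6@(2,1) | pheromone: 0 11 0 0 / 0 0 0 0 / 0 12 0 0 / 0 0 0 0 / 0 0 0 0 / 0 0 0 0
t=4: a0@(2,1) a1@(2,1) a2@(2,1) a3@(0,1) a4@(0,1) a5@(0,1) a6@(2,1) | pheromone: 0 13 0 0 / 0 0 0 0 / 0 15 0 0 / 0 0 0 0 / 0 0 0 0 / 0 0 0 0
t=5: a0@(2,1) a1@(2,1) a2@(2,1) a3@(0,1) a4@(0,1) a5@(0,1) a6@(2,1) | pheromone: 0 15 0 0 / 0 0 0 0 / 0 18 0 0 / 0 0 0 0 / 0 0 0 0 / 0 0 0 0
t=6: a0@(2,1) a1@(2,1) a2@(2,1) a3@(0,1) a4@(0,1) a5@(0,1) a6@(2,1) | pheromone: 0 17 0 0 / 0 0 0 0 / 0 21 0 0 / 0 0 0 0 / 0 0 0 0 / 0 0 0 0
t=7: a0@(2,1) a1@(2,1) a2@(2,1) a3@(0,1) a4@(0,1) a5@(0,1) a6@(2,1) | pheromone: 0 19 0 0 / 0 0 0 0 / 0 24 0 0 / 0 0 0 0 / 0 0 0 0 / 0 0 0 0
t=8: a0@(2,1) a1@(2,1) a2@(2,1) a3@(0,1) a4@(0,1) a5@(0,1) a6@(2,1) | pheromone: 0 21 0 0 / 0 0 0 0 / 0 27 0 0 / 0 0 0 0 / 0 0 0 0 / 0 0 0 0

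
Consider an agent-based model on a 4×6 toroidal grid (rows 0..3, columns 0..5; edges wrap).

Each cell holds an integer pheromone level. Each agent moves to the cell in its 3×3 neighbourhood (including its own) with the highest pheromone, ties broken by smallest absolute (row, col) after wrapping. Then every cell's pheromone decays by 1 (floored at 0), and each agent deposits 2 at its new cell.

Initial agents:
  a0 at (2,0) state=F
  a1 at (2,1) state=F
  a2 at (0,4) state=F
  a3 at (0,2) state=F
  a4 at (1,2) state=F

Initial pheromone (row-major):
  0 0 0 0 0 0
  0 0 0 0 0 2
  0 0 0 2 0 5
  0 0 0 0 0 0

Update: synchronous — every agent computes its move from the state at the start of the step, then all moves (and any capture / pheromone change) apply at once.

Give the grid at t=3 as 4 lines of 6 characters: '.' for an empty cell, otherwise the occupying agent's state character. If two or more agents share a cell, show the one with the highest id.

t=1: a0@(2,5) a1@(1,0) a2@(1,5) a3@(0,1) a4@(2,3) | pheromone: 0 2 0 0 0 0 / 2 0 0 0 0 3 / 0 0 0 3 0 6 / 0 0 0 0 0 0
t=2: a0@(2,5) a1@(2,5) a2@(2,5) a3@(0,1) a4@(2,3) | pheromone: 0 3 0 0 0 0 / 1 0 0 0 0 2 / 0 0 0 4 0 11 / 0 0 0 0 0 0
t=3: a0@(2,5) a1@(2,5) a2@(2,5) a3@(0,1) a4@(2,3) | pheromone: 0 4 0 0 0 0 / 0 0 0 0 0 1 / 0 0 0 5 0 16 / 0 0 0 0 0 0

.F....
......
...F.F
......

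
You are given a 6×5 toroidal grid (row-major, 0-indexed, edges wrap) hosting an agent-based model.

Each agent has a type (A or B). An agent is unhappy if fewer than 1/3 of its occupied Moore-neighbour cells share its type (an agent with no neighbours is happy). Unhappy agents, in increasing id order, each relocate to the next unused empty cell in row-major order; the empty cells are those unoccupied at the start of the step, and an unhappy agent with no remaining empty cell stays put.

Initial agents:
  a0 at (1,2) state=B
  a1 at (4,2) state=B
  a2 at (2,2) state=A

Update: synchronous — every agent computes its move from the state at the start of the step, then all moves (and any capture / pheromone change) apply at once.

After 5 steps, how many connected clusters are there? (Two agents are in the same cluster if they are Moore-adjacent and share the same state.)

3

t=1: a0@(0,0):B a1@(4,2):B a2@(0,1):A
t=2: a0@(0,2):B a1@(4,2):B a2@(0,3):A
t=3: a0@(0,0):B a1@(4,2):B a2@(0,1):A
t=4: a0@(0,2):B a1@(4,2):B a2@(0,3):A
t=5: a0@(0,0):B a1@(4,2):B a2@(0,1):A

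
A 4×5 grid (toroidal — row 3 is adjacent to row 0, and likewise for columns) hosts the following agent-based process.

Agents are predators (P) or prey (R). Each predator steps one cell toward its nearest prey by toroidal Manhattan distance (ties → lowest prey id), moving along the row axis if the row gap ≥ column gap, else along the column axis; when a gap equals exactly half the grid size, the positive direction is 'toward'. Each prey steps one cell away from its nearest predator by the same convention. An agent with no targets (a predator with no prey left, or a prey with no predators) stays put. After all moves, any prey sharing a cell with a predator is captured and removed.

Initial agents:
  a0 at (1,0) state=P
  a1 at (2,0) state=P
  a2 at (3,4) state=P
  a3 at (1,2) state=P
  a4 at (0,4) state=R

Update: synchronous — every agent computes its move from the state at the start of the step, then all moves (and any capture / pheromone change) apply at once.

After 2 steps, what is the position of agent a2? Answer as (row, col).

(1, 4)

t=1: a0@(0,0):P a1@(3,0):P a2@(0,4):P a3@(1,3):P a4@(1,4):R
t=2: a0@(1,0):P a1@(0,0):P a2@(1,4):P a3@(1,4):P a4@(2,4):R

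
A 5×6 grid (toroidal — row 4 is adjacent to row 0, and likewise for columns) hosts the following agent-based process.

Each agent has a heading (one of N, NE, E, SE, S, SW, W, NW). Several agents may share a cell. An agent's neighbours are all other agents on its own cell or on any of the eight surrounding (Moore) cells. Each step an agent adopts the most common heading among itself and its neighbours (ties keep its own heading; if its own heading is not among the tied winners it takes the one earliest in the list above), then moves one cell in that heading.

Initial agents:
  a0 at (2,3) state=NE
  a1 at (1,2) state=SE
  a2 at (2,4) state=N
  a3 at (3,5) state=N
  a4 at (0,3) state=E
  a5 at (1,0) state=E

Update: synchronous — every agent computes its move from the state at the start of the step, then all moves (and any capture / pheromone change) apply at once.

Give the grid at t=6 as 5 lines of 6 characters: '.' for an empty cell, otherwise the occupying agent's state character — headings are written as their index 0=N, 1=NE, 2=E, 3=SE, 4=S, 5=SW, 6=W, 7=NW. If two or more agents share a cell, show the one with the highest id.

t=1: a0@(1,4):NE a1@(2,3):SE a2@(1,4):N a3@(2,5):N a4@(0,4):E a5@(1,1):E
t=2: a0@(0,4):N a1@(3,4):SE a2@(0,4):N a3@(1,5):N a4@(0,5):E a5@(1,2):E
t=3: a0@(4,4):N a1@(4,5):SE a2@(4,4):N a3@(0,5):N a4@(4,5):N a5@(1,3):E
t=4: a0@(3,4):N a1@(3,5):N a2@(3,4):N a3@(4,5):N a4@(3,5):N a5@(1,4):E
t=5: a0@(2,4):N a1@(2,5):N a2@(2,4):N a3@(3,5):N a4@(2,5):N a5@(1,5):E
t=6: a0@(1,4):N a1@(1,5):N a2@(1,4):N a3@(2,5):N a4@(1,5):N a5@(0,5):N

.....0
....00
.....0
......
......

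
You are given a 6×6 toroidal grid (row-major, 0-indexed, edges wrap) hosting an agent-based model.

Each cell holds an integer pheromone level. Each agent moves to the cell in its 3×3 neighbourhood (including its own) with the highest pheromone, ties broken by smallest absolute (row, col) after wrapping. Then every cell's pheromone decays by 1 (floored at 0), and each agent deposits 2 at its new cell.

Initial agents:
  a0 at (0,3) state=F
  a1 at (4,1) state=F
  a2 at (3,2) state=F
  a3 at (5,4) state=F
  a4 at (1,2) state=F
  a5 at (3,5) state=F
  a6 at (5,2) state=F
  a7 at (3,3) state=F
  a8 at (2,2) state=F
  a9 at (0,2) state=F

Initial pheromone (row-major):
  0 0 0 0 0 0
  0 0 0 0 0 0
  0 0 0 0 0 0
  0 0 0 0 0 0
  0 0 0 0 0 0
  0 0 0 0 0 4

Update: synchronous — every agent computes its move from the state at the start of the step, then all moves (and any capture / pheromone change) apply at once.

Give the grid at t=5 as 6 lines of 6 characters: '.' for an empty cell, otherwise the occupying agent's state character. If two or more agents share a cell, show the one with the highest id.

.F....
......
......
......
......
.....F

t=1: a0@(0,2) a1@(3,0) a2@(2,1) a3@(5,5) a4@(0,1) a5@(2,0) a6@(0,1) a7@(2,2) a8@(1,1) a9@(0,1) | pheromone: 0 6 2 0 0 0 / 0 2 0 0 0 0 / 2 2 2 0 0 0 / 2 0 0 0 0 0 / 0 0 0 0 0 0 / 0 0 0 0 0 5
t=2: a0@(0,1) a1@(2,0) a2@(1,1) a3@(5,5) a4@(0,1) a5@(1,1) a6@(0,1) a7@(1,1) a8@(0,1) a9@(0,1) | pheromone: 0 15 1 0 0 0 / 0 7 0 0 0 0 / 3 1 1 0 0 0 / 1 0 0 0 0 0 / 0 0 0 0 0 0 / 0 0 0 0 0 6
t=3: a0@(0,1) a1@(1,1) a2@(0,1) a3@(5,5) a4@(0,1) a5@(0,1) a6@(0,1) a7@(0,1) a8@(0,1) a9@(0,1) | pheromone: 0 30 0 0 0 0 / 0 8 0 0 0 0 / 2 0 0 0 0 0 / 0 0 0 0 0 0 / 0 0 0 0 0 0 / 0 0 0 0 0 7
t=4: a0@(0,1) a1@(0,1) a2@(0,1) a3@(5,5) a4@(0,1) a5@(0,1) a6@(0,1) a7@(0,1) a8@(0,1) a9@(0,1) | pheromone: 0 47 0 0 0 0 / 0 7 0 0 0 0 / 1 0 0 0 0 0 / 0 0 0 0 0 0 / 0 0 0 0 0 0 / 0 0 0 0 0 8
t=5: a0@(0,1) a1@(0,1) a2@(0,1) a3@(5,5) a4@(0,1) a5@(0,1) a6@(0,1) a7@(0,1) a8@(0,1) a9@(0,1) | pheromone: 0 64 0 0 0 0 / 0 6 0 0 0 0 / 0 0 0 0 0 0 / 0 0 0 0 0 0 / 0 0 0 0 0 0 / 0 0 0 0 0 9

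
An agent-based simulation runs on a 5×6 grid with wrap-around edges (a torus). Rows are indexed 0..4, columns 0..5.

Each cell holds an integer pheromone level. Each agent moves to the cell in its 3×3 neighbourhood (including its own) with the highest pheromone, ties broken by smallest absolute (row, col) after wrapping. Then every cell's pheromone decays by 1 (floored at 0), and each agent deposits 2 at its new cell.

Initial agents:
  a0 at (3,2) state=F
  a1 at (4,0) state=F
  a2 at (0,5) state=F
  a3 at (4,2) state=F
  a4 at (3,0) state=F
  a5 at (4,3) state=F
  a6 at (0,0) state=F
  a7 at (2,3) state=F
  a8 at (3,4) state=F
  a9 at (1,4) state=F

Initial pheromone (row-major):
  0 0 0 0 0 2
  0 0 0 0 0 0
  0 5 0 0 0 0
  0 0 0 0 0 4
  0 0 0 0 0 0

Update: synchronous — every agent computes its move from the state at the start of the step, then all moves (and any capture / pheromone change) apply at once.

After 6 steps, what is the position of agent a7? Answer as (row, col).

t=1: a0@(2,1) a1@(3,5) a2@(0,5) a3@(0,1) a4@(2,1) a5@(0,2) a6@(0,5) a7@(1,2) a8@(3,5) a9@(0,5) | pheromone: 0 2 2 0 0 7 / 0 0 2 0 0 0 / 0 8 0 0 0 0 / 0 0 0 0 0 7 / 0 0 0 0 0 0
t=2: a0@(2,1) a1@(3,5) a2@(0,5) a3@(0,1) a4@(2,1) a5@(0,1) a6@(0,5) a7@(2,1) a8@(3,5) a9@(0,5) | pheromone: 0 5 1 0 0 12 / 0 0 1 0 0 0 / 0 13 0 0 0 0 / 0 0 0 0 0 10 / 0 0 0 0 0 0
t=3: a0@(2,1) a1@(3,5) a2@(0,5) a3@(0,1) a4@(2,1) a5@(0,1) a6@(0,5) a7@(2,1) a8@(3,5) a9@(0,5) | pheromone: 0 8 0 0 0 17 / 0 0 0 0 0 0 / 0 18 0 0 0 0 / 0 0 0 0 0 13 / 0 0 0 0 0 0
t=4: a0@(2,1) a1@(3,5) a2@(0,5) a3@(0,1) a4@(2,1) a5@(0,1) a6@(0,5) a7@(2,1) a8@(3,5) a9@(0,5) | pheromone: 0 11 0 0 0 22 / 0 0 0 0 0 0 / 0 23 0 0 0 0 / 0 0 0 0 0 16 / 0 0 0 0 0 0
t=5: a0@(2,1) a1@(3,5) a2@(0,5) a3@(0,1) a4@(2,1) a5@(0,1) a6@(0,5) a7@(2,1) a8@(3,5) a9@(0,5) | pheromone: 0 14 0 0 0 27 / 0 0 0 0 0 0 / 0 28 0 0 0 0 / 0 0 0 0 0 19 / 0 0 0 0 0 0
t=6: a0@(2,1) a1@(3,5) a2@(0,5) a3@(0,1) a4@(2,1) a5@(0,1) a6@(0,5) a7@(2,1) a8@(3,5) a9@(0,5) | pheromone: 0 17 0 0 0 32 / 0 0 0 0 0 0 / 0 33 0 0 0 0 / 0 0 0 0 0 22 / 0 0 0 0 0 0

(2, 1)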